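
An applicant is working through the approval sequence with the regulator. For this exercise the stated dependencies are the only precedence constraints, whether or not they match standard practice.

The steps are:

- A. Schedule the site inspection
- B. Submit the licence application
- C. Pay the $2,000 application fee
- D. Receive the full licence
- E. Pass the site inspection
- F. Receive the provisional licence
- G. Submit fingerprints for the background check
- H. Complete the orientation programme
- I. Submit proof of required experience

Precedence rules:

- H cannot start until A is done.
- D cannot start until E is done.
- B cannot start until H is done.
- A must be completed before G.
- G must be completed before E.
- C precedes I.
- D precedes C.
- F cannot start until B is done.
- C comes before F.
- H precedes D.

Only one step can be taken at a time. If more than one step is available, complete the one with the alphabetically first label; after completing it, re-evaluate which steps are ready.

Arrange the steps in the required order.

A has no prerequisites → A first.
G and H are both available; G has the earlier label → G.
E now also ready, so the ready set is {E, H}; E has the earlier label → E.
Next only H has its prerequisites met → H.
Ready: B and D. B has the earlier label → B.
Next only D has its prerequisites met → D.
Next only C has its prerequisites met → C.
F and I are both available; F has the earlier label → F.
I needed C, now all done → I.

A, G, E, H, B, D, C, F, I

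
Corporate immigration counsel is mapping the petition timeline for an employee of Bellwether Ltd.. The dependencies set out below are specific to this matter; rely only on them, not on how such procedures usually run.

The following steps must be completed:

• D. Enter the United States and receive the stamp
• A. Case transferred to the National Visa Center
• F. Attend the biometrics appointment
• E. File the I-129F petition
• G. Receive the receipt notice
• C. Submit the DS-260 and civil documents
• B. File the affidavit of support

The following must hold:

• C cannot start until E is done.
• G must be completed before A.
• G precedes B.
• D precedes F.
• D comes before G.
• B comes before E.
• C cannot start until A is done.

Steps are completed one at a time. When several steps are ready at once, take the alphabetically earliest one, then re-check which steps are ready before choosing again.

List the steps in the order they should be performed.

D has no prerequisites → D first.
Now F and G have their prerequisites met. F has the earlier label, so F next.
G is the only step now ready → G.
Now A and B have their prerequisites met. A has the earlier label, so A next.
B is the only step now ready → B.
That leaves E as the only ready step → E.
Next only C has its prerequisites met → C.

D, F, G, A, B, E, C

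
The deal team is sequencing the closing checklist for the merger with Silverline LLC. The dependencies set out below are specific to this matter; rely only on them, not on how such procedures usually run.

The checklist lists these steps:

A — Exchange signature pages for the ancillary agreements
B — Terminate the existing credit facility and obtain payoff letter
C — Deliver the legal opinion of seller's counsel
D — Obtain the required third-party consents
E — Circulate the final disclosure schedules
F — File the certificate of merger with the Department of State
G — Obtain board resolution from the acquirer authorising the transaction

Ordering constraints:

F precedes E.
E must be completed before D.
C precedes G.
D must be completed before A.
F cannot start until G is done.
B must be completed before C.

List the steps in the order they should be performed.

B, C, G, F, E, D, A

B has no prerequisites → B first.
That leaves C as the only ready step → C.
G needed C, now all done → G.
F needed G, now all done → F.
That leaves E as the only ready step → E.
D needed E, now all done → D.
A needed D, now all done → A.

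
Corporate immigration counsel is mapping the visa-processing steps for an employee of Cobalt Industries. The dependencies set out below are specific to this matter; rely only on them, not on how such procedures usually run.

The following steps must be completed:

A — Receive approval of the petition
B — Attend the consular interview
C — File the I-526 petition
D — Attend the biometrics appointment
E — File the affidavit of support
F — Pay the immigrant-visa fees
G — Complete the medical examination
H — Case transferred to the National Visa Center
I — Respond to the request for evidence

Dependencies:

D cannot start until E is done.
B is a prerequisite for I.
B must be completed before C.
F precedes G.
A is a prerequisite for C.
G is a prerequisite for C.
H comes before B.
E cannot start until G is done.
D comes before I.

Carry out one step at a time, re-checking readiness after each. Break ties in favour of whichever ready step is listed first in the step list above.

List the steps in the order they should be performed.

A, F, G, E, D, H, B, C, I

Nothing is required for A, F and H. A is listed earlier → A first.
Ready: F and H. F is listed earlier → F.
Ready: G and H. G is listed earlier → G.
E and H are both available; E is listed earlier → E.
D and H are both available; D is listed earlier → D.
H is the only step now ready → H.
Next only B has its prerequisites met → B.
Ready: C and I. C is listed earlier → C.
Next only I has its prerequisites met → I.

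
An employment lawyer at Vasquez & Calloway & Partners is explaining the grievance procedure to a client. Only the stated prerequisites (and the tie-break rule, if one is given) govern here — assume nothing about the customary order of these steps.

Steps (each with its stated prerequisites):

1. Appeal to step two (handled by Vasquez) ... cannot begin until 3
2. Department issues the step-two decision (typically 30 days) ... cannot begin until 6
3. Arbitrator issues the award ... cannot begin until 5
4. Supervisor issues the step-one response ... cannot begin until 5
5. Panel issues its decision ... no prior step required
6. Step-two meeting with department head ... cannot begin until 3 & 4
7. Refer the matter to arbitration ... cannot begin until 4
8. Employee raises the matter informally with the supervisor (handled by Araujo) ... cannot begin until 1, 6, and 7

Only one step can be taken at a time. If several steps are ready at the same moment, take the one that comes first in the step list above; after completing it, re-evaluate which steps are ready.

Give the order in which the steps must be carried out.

5 has no prerequisites → 5 first.
Now 3 and 4 have their prerequisites met. 3 is listed earlier, so 3 next.
Now 1 and 4 have their prerequisites met. 1 is listed earlier, so 1 next.
Next only 4 has its prerequisites met → 4.
Ready: 6 and 7. 6 is listed earlier → 6.
2 and 7 are both available; 2 is listed earlier → 2.
7 needed 4, now all done → 7.
8 needed 1, 6 and 7, now all done → 8.

5, 3, 1, 4, 6, 2, 7, 8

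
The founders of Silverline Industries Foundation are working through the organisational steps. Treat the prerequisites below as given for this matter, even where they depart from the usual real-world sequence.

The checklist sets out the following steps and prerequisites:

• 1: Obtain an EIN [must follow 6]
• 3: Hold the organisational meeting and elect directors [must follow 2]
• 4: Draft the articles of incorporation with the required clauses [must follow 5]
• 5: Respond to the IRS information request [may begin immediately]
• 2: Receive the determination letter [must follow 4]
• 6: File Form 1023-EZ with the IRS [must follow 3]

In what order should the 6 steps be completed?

5 is the only step with nothing outstanding, so it goes first.
Next only 4 has its prerequisites met → 4.
2 is the only step now ready → 2.
That leaves 3 as the only ready step → 3.
6 needed 3, now all done → 6.
1 needed 6, now all done → 1.

5 4 2 3 6 1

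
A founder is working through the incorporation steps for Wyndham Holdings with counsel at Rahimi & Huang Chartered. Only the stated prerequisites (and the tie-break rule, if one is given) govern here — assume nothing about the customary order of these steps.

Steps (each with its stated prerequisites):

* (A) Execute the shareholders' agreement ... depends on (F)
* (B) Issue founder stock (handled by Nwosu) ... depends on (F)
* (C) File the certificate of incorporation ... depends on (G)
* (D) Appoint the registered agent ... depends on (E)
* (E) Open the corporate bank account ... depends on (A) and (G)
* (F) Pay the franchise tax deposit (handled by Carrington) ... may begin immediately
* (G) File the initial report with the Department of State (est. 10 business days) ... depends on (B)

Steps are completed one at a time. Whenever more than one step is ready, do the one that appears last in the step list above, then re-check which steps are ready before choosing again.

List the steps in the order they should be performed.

Only (F) has no prerequisites, so it is first.
(B) and (A) are both available; (B) is listed later → (B).
(G) and (A) are both available; (G) is listed later → (G).
Ready: (C) and (A). (C) is listed later → (C).
(A) is the only step now ready → (A).
(E) needed (G) and (A), now all done → (E).
(D) needed (E), now all done → (D).

(F), (B), (G), (C), (A), (E), (D)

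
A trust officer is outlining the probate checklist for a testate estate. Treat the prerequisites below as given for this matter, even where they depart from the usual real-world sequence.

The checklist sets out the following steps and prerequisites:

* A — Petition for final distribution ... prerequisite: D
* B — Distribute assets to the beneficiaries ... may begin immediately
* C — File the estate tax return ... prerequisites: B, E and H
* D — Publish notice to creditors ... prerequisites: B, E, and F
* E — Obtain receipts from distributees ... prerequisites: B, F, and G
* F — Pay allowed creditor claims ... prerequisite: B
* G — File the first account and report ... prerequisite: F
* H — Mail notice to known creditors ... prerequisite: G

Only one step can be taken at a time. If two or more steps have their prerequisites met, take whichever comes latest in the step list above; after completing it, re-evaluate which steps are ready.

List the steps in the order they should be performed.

B, F, G, H, E, D, C, A

Only B has no prerequisites, so it is first.
F is the only step now ready → F.
That leaves G as the only ready step → G.
Ready: H and E. H is listed later → H.
That leaves E as the only ready step → E.
Ready: D and C. D is listed later → D.
A now also ready, so the ready set is {C, A}; C is listed later → C.
A needed D, now all done → A.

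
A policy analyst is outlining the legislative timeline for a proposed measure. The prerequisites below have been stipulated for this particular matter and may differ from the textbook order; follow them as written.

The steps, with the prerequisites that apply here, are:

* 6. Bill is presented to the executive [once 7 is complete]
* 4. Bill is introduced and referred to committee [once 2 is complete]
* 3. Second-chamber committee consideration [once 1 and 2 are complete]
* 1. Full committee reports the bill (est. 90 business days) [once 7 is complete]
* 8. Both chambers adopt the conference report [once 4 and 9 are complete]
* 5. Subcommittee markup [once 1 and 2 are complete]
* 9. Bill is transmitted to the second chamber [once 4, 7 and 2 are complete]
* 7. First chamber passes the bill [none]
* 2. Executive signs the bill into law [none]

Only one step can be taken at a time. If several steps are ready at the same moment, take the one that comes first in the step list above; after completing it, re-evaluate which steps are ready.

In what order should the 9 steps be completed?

Nothing is required for 7 and 2. 7 is listed earlier → 7 first.
6 and 1 now also ready, so the ready set is {6, 1, 2}; 6 is listed earlier → 6.
Now 1 and 2 have their prerequisites met. 1 is listed earlier, so 1 next.
2 is the only step now ready → 2.
4, 3 and 5 are all available; 4 is listed earlier → 4.
9 now also ready, so the ready set is {3, 5, 9}; 3 is listed earlier → 3.
5 and 9 are both available; 5 is listed earlier → 5.
Next only 9 has its prerequisites met → 9.
8 is the only step now ready → 8.

7 → 6 → 1 → 2 → 4 → 3 → 5 → 9 → 8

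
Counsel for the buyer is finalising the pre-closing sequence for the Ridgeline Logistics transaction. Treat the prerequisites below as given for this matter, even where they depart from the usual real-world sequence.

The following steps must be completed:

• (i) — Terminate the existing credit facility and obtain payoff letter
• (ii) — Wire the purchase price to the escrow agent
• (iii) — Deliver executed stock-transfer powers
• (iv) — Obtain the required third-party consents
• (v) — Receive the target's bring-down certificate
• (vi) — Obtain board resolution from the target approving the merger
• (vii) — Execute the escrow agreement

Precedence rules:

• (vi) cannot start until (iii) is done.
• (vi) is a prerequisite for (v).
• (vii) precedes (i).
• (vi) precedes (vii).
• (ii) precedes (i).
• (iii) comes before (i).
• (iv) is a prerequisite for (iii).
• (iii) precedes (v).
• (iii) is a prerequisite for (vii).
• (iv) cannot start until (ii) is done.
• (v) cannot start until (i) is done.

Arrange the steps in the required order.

(ii) (iv) (iii) (vi) (vii) (i) (v)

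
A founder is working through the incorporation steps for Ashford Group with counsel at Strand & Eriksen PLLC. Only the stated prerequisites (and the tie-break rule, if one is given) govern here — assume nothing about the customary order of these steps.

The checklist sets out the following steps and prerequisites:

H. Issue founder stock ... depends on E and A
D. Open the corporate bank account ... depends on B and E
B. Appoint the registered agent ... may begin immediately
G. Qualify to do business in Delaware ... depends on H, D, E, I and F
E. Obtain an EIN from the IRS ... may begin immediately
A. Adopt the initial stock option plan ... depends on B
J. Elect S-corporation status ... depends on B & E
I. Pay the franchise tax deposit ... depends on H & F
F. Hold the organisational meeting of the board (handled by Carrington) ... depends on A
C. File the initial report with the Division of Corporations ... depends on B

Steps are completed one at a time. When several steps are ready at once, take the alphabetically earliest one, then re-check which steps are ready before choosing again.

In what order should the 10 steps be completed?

B → A → C → E → D → F → H → I → G → J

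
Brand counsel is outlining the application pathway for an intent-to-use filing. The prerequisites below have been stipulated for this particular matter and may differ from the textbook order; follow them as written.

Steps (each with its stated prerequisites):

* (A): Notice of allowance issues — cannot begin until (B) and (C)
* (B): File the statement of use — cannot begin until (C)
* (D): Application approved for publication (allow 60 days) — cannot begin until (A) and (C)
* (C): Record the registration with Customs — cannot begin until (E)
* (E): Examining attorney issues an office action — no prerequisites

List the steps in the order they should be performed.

(E), (C), (B), (A), (D)

Only (E) has no prerequisites, so it is first.
(C) needed (E), now all done → (C).
That leaves (B) as the only ready step → (B).
Next only (A) has its prerequisites met → (A).
(D) needed (A) and (C), now all done → (D).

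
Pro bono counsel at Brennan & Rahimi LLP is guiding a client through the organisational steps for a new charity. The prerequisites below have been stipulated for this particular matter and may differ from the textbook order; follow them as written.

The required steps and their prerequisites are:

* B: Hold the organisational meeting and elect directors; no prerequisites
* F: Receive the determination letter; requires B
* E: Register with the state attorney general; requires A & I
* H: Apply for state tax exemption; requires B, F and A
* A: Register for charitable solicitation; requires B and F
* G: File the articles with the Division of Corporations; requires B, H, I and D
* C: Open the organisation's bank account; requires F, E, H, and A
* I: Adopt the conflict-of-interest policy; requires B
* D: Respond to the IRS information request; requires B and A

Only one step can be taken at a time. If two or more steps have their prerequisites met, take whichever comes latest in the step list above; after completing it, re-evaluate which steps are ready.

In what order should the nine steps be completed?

B I F A D H G E C

Only B has no prerequisites, so it is first.
Ready: I and F. I is listed later → I.
Next only F has its prerequisites met → F.
Next only A has its prerequisites met → A.
Now D, H and E have their prerequisites met. D is listed later, so D next.
Ready: H and E. H is listed later → H.
Ready: G and E. G is listed later → G.
That leaves E as the only ready step → E.
C needed A, H, E and F, now all done → C.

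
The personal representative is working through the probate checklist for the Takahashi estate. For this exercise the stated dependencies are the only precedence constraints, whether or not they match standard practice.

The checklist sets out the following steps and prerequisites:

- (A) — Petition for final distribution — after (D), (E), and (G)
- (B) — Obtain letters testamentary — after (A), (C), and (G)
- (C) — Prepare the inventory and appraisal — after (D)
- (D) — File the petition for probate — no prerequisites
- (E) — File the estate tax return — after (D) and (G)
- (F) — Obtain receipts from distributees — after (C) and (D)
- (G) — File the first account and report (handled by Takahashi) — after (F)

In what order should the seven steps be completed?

(D) (C) (F) (G) (E) (A) (B)

Only (D) has no prerequisites, so it is first.
(C) needed (D), now all done → (C).
That leaves (F) as the only ready step → (F).
(G) is the only step now ready → (G).
(E) needed (D) and (G), now all done → (E).
(A) needed (D), (E) and (G), now all done → (A).
(B) is the only step now ready → (B).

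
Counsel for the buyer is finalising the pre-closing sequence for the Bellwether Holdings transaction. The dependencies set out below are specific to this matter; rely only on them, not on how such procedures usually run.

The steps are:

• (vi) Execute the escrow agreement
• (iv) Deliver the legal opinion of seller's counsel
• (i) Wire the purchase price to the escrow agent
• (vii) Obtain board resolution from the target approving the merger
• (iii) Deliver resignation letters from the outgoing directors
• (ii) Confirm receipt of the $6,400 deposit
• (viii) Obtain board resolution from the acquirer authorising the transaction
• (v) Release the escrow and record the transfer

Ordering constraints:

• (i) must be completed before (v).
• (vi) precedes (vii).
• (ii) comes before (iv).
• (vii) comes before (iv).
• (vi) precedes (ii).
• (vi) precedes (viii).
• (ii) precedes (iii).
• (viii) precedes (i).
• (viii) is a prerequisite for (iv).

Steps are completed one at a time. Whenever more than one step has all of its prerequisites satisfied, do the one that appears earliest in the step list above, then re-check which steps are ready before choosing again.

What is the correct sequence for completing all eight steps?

(vi), (vii), (ii), (iii), (viii), (iv), (i), (v)

Only (vi) has no prerequisites, so it is first.
Now (vii), (ii) and (viii) have their prerequisites met. (vii) is listed earlier, so (vii) next.
Now (ii) and (viii) have their prerequisites met. (ii) is listed earlier, so (ii) next.
(iii) now also ready, so the ready set is {(iii), (viii)}; (iii) is listed earlier → (iii).
That leaves (viii) as the only ready step → (viii).
(iv) and (i) are both available; (iv) is listed earlier → (iv).
That leaves (i) as the only ready step → (i).
Next only (v) has its prerequisites met → (v).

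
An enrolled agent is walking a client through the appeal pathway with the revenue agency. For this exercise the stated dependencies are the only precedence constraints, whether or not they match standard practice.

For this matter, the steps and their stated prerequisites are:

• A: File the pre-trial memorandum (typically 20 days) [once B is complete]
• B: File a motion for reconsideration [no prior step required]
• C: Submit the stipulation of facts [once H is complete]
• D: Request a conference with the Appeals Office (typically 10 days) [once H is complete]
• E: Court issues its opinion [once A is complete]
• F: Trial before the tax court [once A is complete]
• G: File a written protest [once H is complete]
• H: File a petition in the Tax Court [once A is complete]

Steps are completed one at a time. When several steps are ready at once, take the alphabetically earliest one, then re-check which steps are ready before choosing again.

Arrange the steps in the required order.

B has no prerequisites → B first.
Next only A has its prerequisites met → A.
Ready: E, F and H. E has the earlier label → E.
Ready: F and H. F has the earlier label → F.
H needed A, now all done → H.
C, D and G are all available; C has the earlier label → C.
Ready: D and G. D has the earlier label → D.
That leaves G as the only ready step → G.

B → A → E → F → H → C → D → G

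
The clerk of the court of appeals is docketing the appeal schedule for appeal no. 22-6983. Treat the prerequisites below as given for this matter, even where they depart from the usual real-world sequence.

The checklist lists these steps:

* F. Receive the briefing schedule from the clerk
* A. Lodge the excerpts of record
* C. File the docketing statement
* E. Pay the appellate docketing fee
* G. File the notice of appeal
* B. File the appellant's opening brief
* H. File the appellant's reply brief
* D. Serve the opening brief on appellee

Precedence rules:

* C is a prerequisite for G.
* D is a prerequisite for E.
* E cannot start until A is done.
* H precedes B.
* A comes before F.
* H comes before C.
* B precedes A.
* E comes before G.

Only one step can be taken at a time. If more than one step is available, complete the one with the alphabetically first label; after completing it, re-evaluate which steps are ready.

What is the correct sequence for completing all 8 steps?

D, H, B, A, C, E, F, G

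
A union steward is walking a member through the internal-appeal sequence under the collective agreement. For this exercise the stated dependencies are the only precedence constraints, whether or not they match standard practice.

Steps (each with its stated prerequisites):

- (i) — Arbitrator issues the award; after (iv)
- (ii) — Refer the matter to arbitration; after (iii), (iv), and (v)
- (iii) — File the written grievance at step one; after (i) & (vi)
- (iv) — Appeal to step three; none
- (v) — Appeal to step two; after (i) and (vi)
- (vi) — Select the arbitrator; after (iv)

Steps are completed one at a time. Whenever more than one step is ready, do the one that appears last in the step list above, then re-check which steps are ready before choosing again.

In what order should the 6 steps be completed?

Only (iv) has no prerequisites, so it is first.
Now (vi) and (i) have their prerequisites met. (vi) is listed later, so (vi) next.
(i) needed (iv), now all done → (i).
(v) and (iii) are both available; (v) is listed later → (v).
(iii) needed (vi) and (i), now all done → (iii).
Next only (ii) has its prerequisites met → (ii).

(iv), (vi), (i), (v), (iii), (ii)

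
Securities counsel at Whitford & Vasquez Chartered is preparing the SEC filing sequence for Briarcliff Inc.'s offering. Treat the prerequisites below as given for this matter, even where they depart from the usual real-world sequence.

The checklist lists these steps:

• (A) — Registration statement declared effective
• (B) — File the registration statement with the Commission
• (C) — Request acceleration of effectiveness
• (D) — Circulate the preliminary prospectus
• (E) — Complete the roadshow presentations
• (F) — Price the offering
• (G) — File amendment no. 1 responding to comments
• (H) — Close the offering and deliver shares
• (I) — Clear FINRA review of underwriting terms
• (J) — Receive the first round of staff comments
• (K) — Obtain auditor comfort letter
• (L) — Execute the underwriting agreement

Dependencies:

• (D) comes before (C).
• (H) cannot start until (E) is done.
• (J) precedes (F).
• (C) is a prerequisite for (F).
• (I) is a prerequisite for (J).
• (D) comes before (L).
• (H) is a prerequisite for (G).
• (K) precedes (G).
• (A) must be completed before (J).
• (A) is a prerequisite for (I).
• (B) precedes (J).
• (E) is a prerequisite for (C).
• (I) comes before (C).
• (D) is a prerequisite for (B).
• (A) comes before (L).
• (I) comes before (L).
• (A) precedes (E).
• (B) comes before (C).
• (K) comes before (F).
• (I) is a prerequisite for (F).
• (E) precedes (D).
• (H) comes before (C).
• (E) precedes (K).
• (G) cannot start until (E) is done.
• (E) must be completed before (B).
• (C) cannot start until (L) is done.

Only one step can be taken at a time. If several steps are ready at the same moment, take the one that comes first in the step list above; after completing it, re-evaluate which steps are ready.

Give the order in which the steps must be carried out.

(A) has no prerequisites → (A) first.
(E) and (I) are both available; (E) is listed earlier → (E).
(D), (H) and (K) now also ready, so the ready set is {(D), (H), (I), (K)}; (D) is listed earlier → (D).
Now (B), (H), (I) and (K) have their prerequisites met. (B) is listed earlier, so (B) next.
(H), (I) and (K) are all available; (H) is listed earlier → (H).
(I) and (K) are both available; (I) is listed earlier → (I).
(J) and (L) now also ready, so the ready set is {(J), (K), (L)}; (J) is listed earlier → (J).
Now (K) and (L) have their prerequisites met. (K) is listed earlier, so (K) next.
Now (G) and (L) have their prerequisites met. (G) is listed earlier, so (G) next.
Next only (L) has its prerequisites met → (L).
(C) needed (B), (D), (E), (H), (I) and (L), now all done → (C).
(F) is the only step now ready → (F).

(A) → (E) → (D) → (B) → (H) → (I) → (J) → (K) → (G) → (L) → (C) → (F)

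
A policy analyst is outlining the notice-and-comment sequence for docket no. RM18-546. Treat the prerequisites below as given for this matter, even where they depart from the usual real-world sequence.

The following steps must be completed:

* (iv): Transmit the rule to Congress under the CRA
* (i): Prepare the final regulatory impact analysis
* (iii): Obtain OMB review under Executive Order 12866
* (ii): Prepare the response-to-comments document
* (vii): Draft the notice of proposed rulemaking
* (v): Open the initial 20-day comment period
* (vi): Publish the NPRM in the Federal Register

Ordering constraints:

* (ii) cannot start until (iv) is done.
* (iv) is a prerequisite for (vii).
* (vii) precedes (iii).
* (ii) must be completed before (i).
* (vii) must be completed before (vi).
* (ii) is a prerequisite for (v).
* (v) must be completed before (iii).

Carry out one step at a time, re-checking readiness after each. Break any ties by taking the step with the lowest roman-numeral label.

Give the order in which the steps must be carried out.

Only (iv) has no prerequisites, so it is first.
Now (ii) and (vii) have their prerequisites met. (ii) has the earlier label, so (ii) next.
(i) and (v) now also ready, so the ready set is {(i), (v), (vii)}; (i) has the earlier label → (i).
(v) and (vii) are both available; (v) has the earlier label → (v).
(vii) needed (iv), now all done → (vii).
(iii) and (vi) are both available; (iii) has the earlier label → (iii).
(vi) is the only step now ready → (vi).

(iv), (ii), (i), (v), (vii), (iii), (vi)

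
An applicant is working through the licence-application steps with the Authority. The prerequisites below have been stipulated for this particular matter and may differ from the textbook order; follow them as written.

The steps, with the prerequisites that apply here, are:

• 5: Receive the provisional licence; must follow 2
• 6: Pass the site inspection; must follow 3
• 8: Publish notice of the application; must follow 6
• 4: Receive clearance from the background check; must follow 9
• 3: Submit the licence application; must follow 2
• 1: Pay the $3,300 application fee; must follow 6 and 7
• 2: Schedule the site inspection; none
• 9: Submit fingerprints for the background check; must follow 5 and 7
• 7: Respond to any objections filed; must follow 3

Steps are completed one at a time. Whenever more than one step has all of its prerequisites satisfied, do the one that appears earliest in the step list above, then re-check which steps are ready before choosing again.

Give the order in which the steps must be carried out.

2, 5, 3, 6, 8, 7, 1, 9, 4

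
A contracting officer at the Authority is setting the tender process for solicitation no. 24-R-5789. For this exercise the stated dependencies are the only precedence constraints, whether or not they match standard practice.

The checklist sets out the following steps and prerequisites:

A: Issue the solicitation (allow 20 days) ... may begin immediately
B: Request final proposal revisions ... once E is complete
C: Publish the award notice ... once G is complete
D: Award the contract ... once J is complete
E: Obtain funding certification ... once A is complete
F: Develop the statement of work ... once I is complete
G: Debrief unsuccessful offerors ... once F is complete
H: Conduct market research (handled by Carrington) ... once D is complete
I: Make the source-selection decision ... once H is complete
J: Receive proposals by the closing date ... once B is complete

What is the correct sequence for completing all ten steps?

A, E, B, J, D, H, I, F, G, C

A is the only step with nothing outstanding, so it goes first.
E is the only step now ready → E.
Next only B has its prerequisites met → B.
J is the only step now ready → J.
Next only D has its prerequisites met → D.
H is the only step now ready → H.
I needed H, now all done → I.
That leaves F as the only ready step → F.
Next only G has its prerequisites met → G.
C needed G, now all done → C.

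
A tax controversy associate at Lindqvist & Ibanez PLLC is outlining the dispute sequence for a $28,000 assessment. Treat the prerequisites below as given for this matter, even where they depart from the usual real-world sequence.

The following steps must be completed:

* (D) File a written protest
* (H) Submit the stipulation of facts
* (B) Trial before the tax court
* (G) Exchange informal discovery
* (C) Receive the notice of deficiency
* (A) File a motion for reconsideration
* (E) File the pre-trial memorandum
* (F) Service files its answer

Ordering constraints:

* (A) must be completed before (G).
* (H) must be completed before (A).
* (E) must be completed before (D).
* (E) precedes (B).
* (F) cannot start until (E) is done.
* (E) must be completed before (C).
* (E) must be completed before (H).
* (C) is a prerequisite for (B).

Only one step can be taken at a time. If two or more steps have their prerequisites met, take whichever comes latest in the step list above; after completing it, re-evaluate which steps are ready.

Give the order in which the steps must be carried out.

Only (E) has no prerequisites, so it is first.
Now (F), (C), (H) and (D) have their prerequisites met. (F) is listed later, so (F) next.
Now (C), (H) and (D) have their prerequisites met. (C) is listed later, so (C) next.
(B) now also ready, so the ready set is {(B), (H), (D)}; (B) is listed later → (B).
(H) and (D) are both available; (H) is listed later → (H).
(A) and (D) are both available; (A) is listed later → (A).
(G) now also ready, so the ready set is {(G), (D)}; (G) is listed later → (G).
That leaves (D) as the only ready step → (D).

(E), (F), (C), (B), (H), (A), (G), (D)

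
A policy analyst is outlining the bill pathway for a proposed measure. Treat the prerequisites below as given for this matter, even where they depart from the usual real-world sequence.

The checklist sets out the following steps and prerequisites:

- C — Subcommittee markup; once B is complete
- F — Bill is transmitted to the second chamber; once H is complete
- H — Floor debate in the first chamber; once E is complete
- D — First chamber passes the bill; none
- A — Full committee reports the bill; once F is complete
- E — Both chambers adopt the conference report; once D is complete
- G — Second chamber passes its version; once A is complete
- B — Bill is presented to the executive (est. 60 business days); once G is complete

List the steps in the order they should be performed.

D is the only step with nothing outstanding, so it goes first.
That leaves E as the only ready step → E.
H needed E, now all done → H.
F is the only step now ready → F.
A needed F, now all done → A.
G is the only step now ready → G.
B is the only step now ready → B.
That leaves C as the only ready step → C.

D, E, H, F, A, G, B, C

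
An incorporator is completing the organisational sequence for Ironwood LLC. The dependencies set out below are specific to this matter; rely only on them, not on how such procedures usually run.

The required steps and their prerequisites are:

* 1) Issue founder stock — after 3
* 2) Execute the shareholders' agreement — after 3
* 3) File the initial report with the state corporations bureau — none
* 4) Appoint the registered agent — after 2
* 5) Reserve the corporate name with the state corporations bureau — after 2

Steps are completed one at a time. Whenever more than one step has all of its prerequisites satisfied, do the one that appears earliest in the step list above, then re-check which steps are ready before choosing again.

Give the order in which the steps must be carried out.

3, 1, 2, 4, 5

Only 3 has no prerequisites, so it is first.
Ready: 1 and 2. 1 is listed earlier → 1.
Next only 2 has its prerequisites met → 2.
Now 4 and 5 have their prerequisites met. 4 is listed earlier, so 4 next.
5 is the only step now ready → 5.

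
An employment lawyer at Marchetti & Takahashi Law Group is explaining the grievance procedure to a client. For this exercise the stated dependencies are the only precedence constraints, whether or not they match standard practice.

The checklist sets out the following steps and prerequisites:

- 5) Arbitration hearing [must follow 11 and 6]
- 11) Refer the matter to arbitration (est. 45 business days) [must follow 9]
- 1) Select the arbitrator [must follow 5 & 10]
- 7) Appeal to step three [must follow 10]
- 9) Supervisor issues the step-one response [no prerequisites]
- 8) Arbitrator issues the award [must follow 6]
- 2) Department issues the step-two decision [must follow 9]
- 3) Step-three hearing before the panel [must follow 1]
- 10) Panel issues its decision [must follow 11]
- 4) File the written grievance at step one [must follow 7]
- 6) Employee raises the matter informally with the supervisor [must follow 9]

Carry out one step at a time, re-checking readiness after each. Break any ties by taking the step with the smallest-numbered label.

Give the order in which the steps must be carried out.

9, 2, 6, 8, 11, 5, 10, 1, 3, 7, 4

9 is the only step with nothing outstanding, so it goes first.
Now 2, 6 and 11 have their prerequisites met. 2 has the earlier label, so 2 next.
Now 6 and 11 have their prerequisites met. 6 has the earlier label, so 6 next.
Ready: 8 and 11. 8 has the earlier label → 8.
11 needed 9, now all done → 11.
5 and 10 are both available; 5 has the earlier label → 5.
Next only 10 has its prerequisites met → 10.
1 and 7 are both available; 1 has the earlier label → 1.
Now 3 and 7 have their prerequisites met. 3 has the earlier label, so 3 next.
7 needed 10, now all done → 7.
That leaves 4 as the only ready step → 4.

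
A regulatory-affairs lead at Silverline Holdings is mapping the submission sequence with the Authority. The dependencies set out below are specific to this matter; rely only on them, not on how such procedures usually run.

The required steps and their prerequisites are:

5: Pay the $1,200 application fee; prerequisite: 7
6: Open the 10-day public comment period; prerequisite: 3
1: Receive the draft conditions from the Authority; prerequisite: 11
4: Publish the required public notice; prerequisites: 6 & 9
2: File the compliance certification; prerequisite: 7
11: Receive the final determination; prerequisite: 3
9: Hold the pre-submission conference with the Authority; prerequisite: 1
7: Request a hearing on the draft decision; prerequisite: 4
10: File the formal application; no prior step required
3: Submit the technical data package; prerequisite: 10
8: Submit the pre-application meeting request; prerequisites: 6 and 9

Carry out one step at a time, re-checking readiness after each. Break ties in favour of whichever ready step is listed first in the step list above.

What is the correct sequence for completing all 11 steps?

10 is the only step with nothing outstanding, so it goes first.
Next only 3 has its prerequisites met → 3.
Ready: 6 and 11. 6 is listed earlier → 6.
11 needed 3, now all done → 11.
1 needed 11, now all done → 1.
9 needed 1, now all done → 9.
Now 4 and 8 have their prerequisites met. 4 is listed earlier, so 4 next.
7 now also ready, so the ready set is {7, 8}; 7 is listed earlier → 7.
5 and 2 now also ready, so the ready set is {5, 2, 8}; 5 is listed earlier → 5.
2 and 8 are both available; 2 is listed earlier → 2.
8 needed 6 and 9, now all done → 8.

10, 3, 6, 11, 1, 9, 4, 7, 5, 2, 8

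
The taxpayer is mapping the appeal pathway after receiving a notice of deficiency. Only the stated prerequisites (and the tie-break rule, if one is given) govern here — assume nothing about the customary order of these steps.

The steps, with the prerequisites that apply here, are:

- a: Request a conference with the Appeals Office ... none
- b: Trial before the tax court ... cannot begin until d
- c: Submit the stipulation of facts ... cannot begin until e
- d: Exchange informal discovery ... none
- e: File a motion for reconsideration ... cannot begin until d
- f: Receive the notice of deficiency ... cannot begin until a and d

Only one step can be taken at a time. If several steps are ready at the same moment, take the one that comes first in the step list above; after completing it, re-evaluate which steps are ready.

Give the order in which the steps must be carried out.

a d b e c f

a and d have no prerequisites; a is listed earlier, so a is first.
Next only d has its prerequisites met → d.
Now b, e and f have their prerequisites met. b is listed earlier, so b next.
e and f are both available; e is listed earlier → e.
c now also ready, so the ready set is {c, f}; c is listed earlier → c.
Next only f has its prerequisites met → f.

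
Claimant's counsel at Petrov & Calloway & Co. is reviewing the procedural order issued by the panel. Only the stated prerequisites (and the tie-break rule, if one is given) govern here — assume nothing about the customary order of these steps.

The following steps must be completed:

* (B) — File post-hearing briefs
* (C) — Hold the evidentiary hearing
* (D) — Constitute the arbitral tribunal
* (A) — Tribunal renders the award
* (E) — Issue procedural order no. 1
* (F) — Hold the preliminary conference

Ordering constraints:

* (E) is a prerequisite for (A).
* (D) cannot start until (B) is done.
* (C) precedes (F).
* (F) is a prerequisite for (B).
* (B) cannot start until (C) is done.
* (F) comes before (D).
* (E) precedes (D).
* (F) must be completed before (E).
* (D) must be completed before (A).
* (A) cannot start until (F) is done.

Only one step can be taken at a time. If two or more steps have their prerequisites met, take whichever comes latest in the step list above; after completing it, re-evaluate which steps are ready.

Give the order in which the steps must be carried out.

(C) has no prerequisites → (C) first.
(F) needed (C), now all done → (F).
(E) and (B) are both available; (E) is listed later → (E).
(B) needed (F) and (C), now all done → (B).
(D) is the only step now ready → (D).
That leaves (A) as the only ready step → (A).

(C) → (F) → (E) → (B) → (D) → (A)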